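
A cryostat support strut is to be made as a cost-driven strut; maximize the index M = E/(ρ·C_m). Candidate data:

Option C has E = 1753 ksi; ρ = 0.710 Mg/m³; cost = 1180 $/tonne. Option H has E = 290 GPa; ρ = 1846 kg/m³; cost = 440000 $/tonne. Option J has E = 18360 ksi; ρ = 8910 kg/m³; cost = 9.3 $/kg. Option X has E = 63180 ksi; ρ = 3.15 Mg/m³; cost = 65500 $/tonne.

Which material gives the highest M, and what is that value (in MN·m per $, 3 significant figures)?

Putting every candidate on a common basis:
  option C: E = 12.09 GPa, ρ = 710.0 kg/m³, cost = 1.180 $/kg
  option H: E = 290.0 GPa, ρ = 1846 kg/m³, cost = 440.0 $/kg
  option J: E = 126.6 GPa, ρ = 8910 kg/m³, cost = 9.300 $/kg
  option X: E = 435.6 GPa, ρ = 3150 kg/m³, cost = 65.50 $/kg
  option C: M = 14.4 MN·m per $
  option X: M = 2.11 MN·m per $
  option J: M = 1.53 MN·m per $
  option H: M = 0.357 MN·m per $
Option C ranks first.

option C, M = 14.4 MN·m per $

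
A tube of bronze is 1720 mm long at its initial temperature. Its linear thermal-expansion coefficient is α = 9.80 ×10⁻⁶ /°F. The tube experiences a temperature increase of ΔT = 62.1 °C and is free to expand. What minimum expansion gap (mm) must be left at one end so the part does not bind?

1.88 mm

Convert α: 9.80×10⁻⁶/°F × (9/5) = 17.6×10⁻⁶/K.
ΔL = α·L₀·ΔT = 17.6×10⁻⁶ × 1720 mm × 62.10 K = 1.88 mm.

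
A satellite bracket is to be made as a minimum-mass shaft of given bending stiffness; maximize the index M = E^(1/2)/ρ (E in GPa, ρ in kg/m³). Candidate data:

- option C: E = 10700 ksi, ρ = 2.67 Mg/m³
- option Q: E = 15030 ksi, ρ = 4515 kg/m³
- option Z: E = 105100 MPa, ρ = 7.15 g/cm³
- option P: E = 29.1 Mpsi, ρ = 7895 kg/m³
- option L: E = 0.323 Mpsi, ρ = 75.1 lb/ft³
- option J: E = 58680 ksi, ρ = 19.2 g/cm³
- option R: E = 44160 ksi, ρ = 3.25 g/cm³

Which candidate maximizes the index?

option R

After converting to SI:
  option C: E = 73.77 GPa, ρ = 2670 kg/m³
  option Q: E = 103.6 GPa, ρ = 4515 kg/m³
  option Z: E = 105.1 GPa, ρ = 7150 kg/m³
  option P: E = 200.6 GPa, ρ = 7895 kg/m³
  option L: E = 2.227 GPa, ρ = 1203 kg/m³
  option J: E = 404.6 GPa, ρ = 19200 kg/m³
  option R: E = 304.5 GPa, ρ = 3250 kg/m³
  option R: M = 5.37×10⁻³
  option C: M = 3.22×10⁻³
  option Q: M = 2.25×10⁻³
  option P: M = 1.79×10⁻³
  option Z: M = 1.43×10⁻³
  option L: M = 1.24×10⁻³
  option J: M = 1.05×10⁻³
Highest index: option R.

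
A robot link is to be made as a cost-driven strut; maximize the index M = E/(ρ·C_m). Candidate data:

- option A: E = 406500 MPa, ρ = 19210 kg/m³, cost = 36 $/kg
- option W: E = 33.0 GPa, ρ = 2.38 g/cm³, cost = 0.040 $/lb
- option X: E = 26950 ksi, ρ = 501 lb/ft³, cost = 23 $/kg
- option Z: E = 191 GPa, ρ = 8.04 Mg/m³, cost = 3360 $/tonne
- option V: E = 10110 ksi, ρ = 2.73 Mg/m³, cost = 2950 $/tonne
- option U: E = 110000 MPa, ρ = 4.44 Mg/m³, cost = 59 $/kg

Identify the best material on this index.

In SI units:
  option A: E = 406.5 GPa, ρ = 19210 kg/m³, cost = 36.00 $/kg
  option W: E = 33.00 GPa, ρ = 2380 kg/m³, cost = 0.08818 $/kg
  option X: E = 185.8 GPa, ρ = 8025 kg/m³, cost = 23.00 $/kg
  option Z: E = 191.0 GPa, ρ = 8040 kg/m³, cost = 3.360 $/kg
  option V: E = 69.71 GPa, ρ = 2730 kg/m³, cost = 2.950 $/kg
  option U: E = 110.0 GPa, ρ = 4440 kg/m³, cost = 59.00 $/kg
  option W: M = 157 MN·m per $
  option V: M = 8.66 MN·m per $
  option Z: M = 7.07 MN·m per $
  option X: M = 1.01 MN·m per $
  option A: M = 0.588 MN·m per $
  option U: M = 0.420 MN·m per $
Option W has the largest M.

option W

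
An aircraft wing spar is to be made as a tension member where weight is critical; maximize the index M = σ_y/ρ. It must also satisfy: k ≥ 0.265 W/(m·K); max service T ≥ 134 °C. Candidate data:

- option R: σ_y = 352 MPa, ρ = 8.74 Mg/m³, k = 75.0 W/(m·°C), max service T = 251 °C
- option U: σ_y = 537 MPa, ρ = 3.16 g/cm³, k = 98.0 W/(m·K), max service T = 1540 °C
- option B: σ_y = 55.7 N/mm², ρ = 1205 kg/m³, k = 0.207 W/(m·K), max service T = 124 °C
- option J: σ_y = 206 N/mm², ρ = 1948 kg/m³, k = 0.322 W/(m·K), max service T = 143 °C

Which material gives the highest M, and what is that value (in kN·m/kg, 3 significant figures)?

Screen on constraints: k ≥ 0.265 W/(m·K); max service T ≥ 134 °C. Survivors: option R, option U, option J.
Convert each candidate to consistent units, then evaluate M:
  option R: σ_y = 352.0 MPa, ρ = 8740 kg/m³
  option U: σ_y = 537.0 MPa, ρ = 3160 kg/m³
  option J: σ_y = 206.0 MPa, ρ = 1948 kg/m³
  option U: M = 170 kN·m/kg
  option J: M = 106 kN·m/kg
  option R: M = 40.3 kN·m/kg
Highest index: option U.

option U, M = 170 kN·m/kg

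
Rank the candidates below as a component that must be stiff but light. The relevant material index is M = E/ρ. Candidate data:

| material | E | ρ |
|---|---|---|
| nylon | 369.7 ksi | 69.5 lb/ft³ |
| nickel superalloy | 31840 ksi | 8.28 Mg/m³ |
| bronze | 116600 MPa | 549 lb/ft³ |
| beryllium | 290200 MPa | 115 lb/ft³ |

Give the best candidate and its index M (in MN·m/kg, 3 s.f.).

beryllium, M = 158 MN·m/kg

In SI units:
  nylon: E = 2.549 GPa, ρ = 1113 kg/m³
  nickel superalloy: E = 219.5 GPa, ρ = 8280 kg/m³
  bronze: E = 116.6 GPa, ρ = 8794 kg/m³
  beryllium: E = 290.2 GPa, ρ = 1842 kg/m³
  beryllium: M = 158 MN·m/kg
  nickel superalloy: M = 26.5 MN·m/kg
  bronze: M = 13.3 MN·m/kg
  nylon: M = 2.29 MN·m/kg
Beryllium ranks first.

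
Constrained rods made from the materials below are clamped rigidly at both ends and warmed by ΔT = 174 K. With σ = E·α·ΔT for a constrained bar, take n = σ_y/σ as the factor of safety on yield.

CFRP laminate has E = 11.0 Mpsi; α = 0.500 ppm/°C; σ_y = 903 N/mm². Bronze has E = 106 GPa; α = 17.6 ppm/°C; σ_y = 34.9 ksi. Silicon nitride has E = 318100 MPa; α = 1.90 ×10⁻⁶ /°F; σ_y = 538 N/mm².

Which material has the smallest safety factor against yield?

Per material, after unit conversion:
  CFRP laminate: E = 75.84, α = 0.500, σ_y = 903.0 → σ = 6.60 MPa, n = 137
  bronze: E = 106.0, α = 17.6, σ_y = 240.6 → σ = 325 MPa, n = 0.741
  silicon nitride: E = 318.1, α = 3.42, σ_y = 538.0 → σ = 189 MPa, n = 2.84
Smallest n: bronze with n = 0.741.

bronze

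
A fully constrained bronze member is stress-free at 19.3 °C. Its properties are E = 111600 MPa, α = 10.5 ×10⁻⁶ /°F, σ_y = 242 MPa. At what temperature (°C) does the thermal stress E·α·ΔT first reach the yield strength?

134 °C

E = 111600 MPa = 111.6 GPa.
α = 10.5×10⁻⁶/°F × 9/5 = 18.9×10⁻⁶/K.
E·α·ΔT = 242.0 MPa ⇒ ΔT = 242.0 / (111.6×10³ × 18.9×10⁻⁶) = 114.7 K.
T = 19.3 + 114.7 = 134.0 °C.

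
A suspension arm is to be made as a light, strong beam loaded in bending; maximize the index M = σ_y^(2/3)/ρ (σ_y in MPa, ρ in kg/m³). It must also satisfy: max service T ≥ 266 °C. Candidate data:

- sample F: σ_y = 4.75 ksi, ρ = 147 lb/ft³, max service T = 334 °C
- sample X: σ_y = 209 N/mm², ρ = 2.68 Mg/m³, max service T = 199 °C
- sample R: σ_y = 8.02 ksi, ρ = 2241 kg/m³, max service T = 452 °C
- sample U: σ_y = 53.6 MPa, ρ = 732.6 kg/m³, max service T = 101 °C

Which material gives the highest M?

sample R

Screen on constraints: max service T ≥ 266 °C. Survivors: sample F, sample R.
Putting every candidate on a common basis:
  sample F: σ_y = 32.75 MPa, ρ = 2355 kg/m³
  sample R: σ_y = 55.30 MPa, ρ = 2241 kg/m³
  sample R: M = 6.48×10⁻³
  sample F: M = 4.35×10⁻³
The maximum is for sample R.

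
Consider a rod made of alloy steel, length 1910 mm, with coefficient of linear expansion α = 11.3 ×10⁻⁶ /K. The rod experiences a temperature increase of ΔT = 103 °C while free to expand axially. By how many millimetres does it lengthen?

2.22 mm

ΔL = α·L₀·ΔT = 11.3×10⁻⁶ × 1910 mm × 103.0 K = 2.22 mm.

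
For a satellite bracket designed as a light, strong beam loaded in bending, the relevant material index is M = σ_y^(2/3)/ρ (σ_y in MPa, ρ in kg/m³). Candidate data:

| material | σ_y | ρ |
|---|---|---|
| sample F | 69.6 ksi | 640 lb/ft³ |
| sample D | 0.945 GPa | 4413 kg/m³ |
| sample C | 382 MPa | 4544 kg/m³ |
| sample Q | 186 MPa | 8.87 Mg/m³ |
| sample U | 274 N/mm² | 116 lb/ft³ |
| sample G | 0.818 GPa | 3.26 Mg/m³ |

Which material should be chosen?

sample G

Convert each candidate to consistent units, then evaluate M:
  sample F: σ_y = 479.9 MPa, ρ = 10250 kg/m³
  sample D: σ_y = 945.0 MPa, ρ = 4413 kg/m³
  sample C: σ_y = 382.0 MPa, ρ = 4544 kg/m³
  sample Q: σ_y = 186.0 MPa, ρ = 8870 kg/m³
  sample U: σ_y = 274.0 MPa, ρ = 1858 kg/m³
  sample G: σ_y = 818.0 MPa, ρ = 3260 kg/m³
  sample G: M = 26.8×10⁻³
  sample U: M = 22.7×10⁻³
  sample D: M = 21.8×10⁻³
  sample C: M = 11.6×10⁻³
  sample F: M = 5.98×10⁻³
  sample Q: M = 3.67×10⁻³
Sample G has the largest M.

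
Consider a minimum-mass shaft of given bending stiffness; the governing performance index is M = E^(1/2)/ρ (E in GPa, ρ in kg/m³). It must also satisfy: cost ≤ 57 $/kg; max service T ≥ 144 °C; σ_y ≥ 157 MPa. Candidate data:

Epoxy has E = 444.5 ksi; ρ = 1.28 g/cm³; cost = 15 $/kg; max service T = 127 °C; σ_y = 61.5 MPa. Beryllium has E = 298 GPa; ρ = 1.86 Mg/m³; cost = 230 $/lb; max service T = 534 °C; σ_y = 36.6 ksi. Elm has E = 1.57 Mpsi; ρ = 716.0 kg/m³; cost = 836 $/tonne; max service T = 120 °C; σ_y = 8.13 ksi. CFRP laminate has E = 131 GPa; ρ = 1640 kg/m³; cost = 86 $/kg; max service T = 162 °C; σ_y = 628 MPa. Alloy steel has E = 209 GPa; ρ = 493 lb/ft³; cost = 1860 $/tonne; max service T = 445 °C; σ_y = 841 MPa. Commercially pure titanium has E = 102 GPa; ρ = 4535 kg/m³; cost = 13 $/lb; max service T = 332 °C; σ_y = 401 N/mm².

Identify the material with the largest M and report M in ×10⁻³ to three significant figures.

commercially pure titanium, M = 2.23×10⁻³

Screen on constraints: cost ≤ 57 $/kg; max service T ≥ 144 °C; σ_y ≥ 157 MPa. Survivors: alloy steel, commercially pure titanium.
Convert each candidate to consistent units, then evaluate M:
  alloy steel: E = 209.0 GPa, ρ = 7897 kg/m³
  commercially pure titanium: E = 102.0 GPa, ρ = 4535 kg/m³
  commercially pure titanium: M = 2.23×10⁻³
  alloy steel: M = 1.83×10⁻³
The maximum is for commercially pure titanium.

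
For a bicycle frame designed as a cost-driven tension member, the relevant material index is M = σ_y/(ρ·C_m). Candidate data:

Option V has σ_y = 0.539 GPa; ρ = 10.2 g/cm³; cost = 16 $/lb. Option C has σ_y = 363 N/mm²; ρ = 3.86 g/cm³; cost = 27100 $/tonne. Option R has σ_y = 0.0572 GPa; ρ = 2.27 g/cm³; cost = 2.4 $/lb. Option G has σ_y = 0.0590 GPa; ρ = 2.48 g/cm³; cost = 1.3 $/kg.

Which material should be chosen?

option G

Normalizing units and computing the index:
  option V: σ_y = 539.0 MPa, ρ = 10200 kg/m³, cost = 35.27 $/kg
  option C: σ_y = 363.0 MPa, ρ = 3860 kg/m³, cost = 27.10 $/kg
  option R: σ_y = 57.20 MPa, ρ = 2270 kg/m³, cost = 5.291 $/kg
  option G: σ_y = 59.00 MPa, ρ = 2480 kg/m³, cost = 1.300 $/kg
  option G: M = 18.3 kN·m per $
  option R: M = 4.76 kN·m per $
  option C: M = 3.47 kN·m per $
  option V: M = 1.50 kN·m per $
The maximum is for option G.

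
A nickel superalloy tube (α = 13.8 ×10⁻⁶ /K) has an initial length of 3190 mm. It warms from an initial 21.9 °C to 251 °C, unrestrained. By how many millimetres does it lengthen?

ΔT = 251 − 21.9 = 229.1 K.
ΔL = α·L₀·ΔT = 13.8×10⁻⁶ × 3190 mm × 229.1 K = 10.1 mm.

10.1 mm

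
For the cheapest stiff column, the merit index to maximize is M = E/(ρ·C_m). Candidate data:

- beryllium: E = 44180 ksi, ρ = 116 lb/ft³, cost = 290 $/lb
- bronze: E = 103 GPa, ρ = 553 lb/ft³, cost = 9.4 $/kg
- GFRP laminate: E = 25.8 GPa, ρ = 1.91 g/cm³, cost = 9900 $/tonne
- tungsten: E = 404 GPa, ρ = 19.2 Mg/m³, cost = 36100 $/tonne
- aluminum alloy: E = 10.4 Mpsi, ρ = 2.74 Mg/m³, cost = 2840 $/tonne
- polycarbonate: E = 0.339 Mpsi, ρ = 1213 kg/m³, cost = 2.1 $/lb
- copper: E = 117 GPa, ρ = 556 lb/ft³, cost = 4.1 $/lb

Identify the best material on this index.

After converting to SI:
  beryllium: E = 304.6 GPa, ρ = 1858 kg/m³, cost = 639.3 $/kg
  bronze: E = 103.0 GPa, ρ = 8858 kg/m³, cost = 9.400 $/kg
  GFRP laminate: E = 25.80 GPa, ρ = 1910 kg/m³, cost = 9.900 $/kg
  tungsten: E = 404.0 GPa, ρ = 19200 kg/m³, cost = 36.10 $/kg
  aluminum alloy: E = 71.71 GPa, ρ = 2740 kg/m³, cost = 2.840 $/kg
  polycarbonate: E = 2.337 GPa, ρ = 1213 kg/m³, cost = 4.630 $/kg
  copper: E = 117.0 GPa, ρ = 8906 kg/m³, cost = 9.039 $/kg
  aluminum alloy: M = 9.21 MN·m per $
  copper: M = 1.45 MN·m per $
  GFRP laminate: M = 1.36 MN·m per $
  bronze: M = 1.24 MN·m per $
  tungsten: M = 0.583 MN·m per $
  polycarbonate: M = 0.416 MN·m per $
  beryllium: M = 0.256 MN·m per $
Aluminum alloy has the largest M.

aluminum alloy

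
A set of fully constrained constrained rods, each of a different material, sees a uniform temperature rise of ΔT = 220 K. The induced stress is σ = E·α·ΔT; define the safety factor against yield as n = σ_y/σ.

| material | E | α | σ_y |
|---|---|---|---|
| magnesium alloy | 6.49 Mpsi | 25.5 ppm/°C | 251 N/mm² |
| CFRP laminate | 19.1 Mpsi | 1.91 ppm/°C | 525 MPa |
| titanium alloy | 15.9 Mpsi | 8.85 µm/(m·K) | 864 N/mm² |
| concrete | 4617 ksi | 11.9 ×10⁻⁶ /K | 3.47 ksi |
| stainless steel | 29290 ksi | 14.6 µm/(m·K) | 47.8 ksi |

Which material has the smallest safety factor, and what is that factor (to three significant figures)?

concrete, n = 0.287

With everything in SI (GPa, ×10⁻⁶/K, MPa):
  magnesium alloy: E = 44.75, α = 25.5, σ_y = 251.0 → σ = 251 MPa, n = 1.00
  CFRP laminate: E = 131.7, α = 1.91, σ_y = 525.0 → σ = 55.3 MPa, n = 9.49
  titanium alloy: E = 109.6, α = 8.85, σ_y = 864.0 → σ = 213 MPa, n = 4.05
  concrete: E = 31.83, α = 11.9, σ_y = 23.92 → σ = 83.3 MPa, n = 0.287
  stainless steel: E = 201.9, α = 14.6, σ_y = 329.6 → σ = 649 MPa, n = 0.508
Smallest n: concrete with n = 0.287.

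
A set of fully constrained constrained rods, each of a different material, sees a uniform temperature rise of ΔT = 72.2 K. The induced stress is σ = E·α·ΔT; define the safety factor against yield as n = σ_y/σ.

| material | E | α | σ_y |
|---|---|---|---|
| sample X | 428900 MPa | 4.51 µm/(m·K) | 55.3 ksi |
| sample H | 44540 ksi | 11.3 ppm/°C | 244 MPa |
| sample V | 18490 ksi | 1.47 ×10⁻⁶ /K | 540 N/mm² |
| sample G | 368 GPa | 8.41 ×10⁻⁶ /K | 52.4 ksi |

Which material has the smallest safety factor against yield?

sample H

Per material, after unit conversion:
  sample X: E = 428.9, α = 4.51, σ_y = 381.3 → σ = 140 MPa, n = 2.73
  sample H: E = 307.1, α = 11.3, σ_y = 244.0 → σ = 251 MPa, n = 0.974
  sample V: E = 127.5, α = 1.47, σ_y = 540.0 → σ = 13.5 MPa, n = 39.9
  sample G: E = 368.0, α = 8.41, σ_y = 361.3 → σ = 223 MPa, n = 1.62
The minimum is sample H at n = 0.974.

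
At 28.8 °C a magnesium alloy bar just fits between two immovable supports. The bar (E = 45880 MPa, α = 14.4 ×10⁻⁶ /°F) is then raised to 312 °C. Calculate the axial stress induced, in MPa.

337 MPa

E = 45880 MPa = 45.88 GPa.
α = 14.4×10⁻⁶/°F × 9/5 = 25.9×10⁻⁶/K.
ΔT = 283.2 K. Constrained thermal stress σ = E·α·ΔT = 45.88×10³ MPa × 25.9×10⁻⁶ × 283.2 = 337 MPa (compressive).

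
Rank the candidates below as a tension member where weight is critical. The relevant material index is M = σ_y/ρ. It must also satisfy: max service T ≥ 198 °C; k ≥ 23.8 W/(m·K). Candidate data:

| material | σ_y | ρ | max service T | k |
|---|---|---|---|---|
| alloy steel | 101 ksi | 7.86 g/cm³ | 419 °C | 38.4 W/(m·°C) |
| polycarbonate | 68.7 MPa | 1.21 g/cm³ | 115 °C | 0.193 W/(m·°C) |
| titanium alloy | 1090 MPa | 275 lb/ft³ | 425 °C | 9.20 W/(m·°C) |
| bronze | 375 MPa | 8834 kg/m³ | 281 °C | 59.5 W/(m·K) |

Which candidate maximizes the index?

Screen on constraints: max service T ≥ 198 °C; k ≥ 23.8 W/(m·K). Survivors: alloy steel, bronze.
Convert each candidate to consistent units, then evaluate M:
  alloy steel: σ_y = 696.4 MPa, ρ = 7860 kg/m³
  bronze: σ_y = 375.0 MPa, ρ = 8834 kg/m³
  alloy steel: M = 88.6 kN·m/kg
  bronze: M = 42.4 kN·m/kg
Highest index: alloy steel.

alloy steel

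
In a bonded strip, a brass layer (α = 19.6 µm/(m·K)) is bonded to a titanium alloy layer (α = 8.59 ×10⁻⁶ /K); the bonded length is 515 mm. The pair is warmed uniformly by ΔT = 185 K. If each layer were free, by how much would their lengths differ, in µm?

Δα = |19.6 − 8.59|×10⁻⁶/K = 11.0×10⁻⁶/K.
ΔL_mismatch = Δα·L·ΔT = 11.0×10⁻⁶ × 515.0 mm × 185.0 K = 1050 µm.

1050 µm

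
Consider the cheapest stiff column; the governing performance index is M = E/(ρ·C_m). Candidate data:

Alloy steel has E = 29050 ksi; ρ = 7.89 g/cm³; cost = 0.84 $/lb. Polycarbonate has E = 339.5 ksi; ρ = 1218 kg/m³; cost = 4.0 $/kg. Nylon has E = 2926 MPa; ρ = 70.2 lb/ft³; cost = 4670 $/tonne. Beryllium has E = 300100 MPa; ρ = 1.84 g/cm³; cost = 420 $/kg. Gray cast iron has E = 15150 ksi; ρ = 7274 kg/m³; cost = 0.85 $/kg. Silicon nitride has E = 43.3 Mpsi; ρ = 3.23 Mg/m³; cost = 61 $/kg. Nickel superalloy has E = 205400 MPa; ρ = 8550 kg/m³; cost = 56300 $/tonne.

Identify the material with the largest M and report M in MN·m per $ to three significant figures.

gray cast iron, M = 16.9 MN·m per $

After converting to SI:
  alloy steel: E = 200.3 GPa, ρ = 7890 kg/m³, cost = 1.852 $/kg
  polycarbonate: E = 2.341 GPa, ρ = 1218 kg/m³, cost = 4.000 $/kg
  nylon: E = 2.926 GPa, ρ = 1124 kg/m³, cost = 4.670 $/kg
  beryllium: E = 300.1 GPa, ρ = 1840 kg/m³, cost = 420.0 $/kg
  gray cast iron: E = 104.5 GPa, ρ = 7274 kg/m³, cost = 0.8500 $/kg
  silicon nitride: E = 298.5 GPa, ρ = 3230 kg/m³, cost = 61.00 $/kg
  nickel superalloy: E = 205.4 GPa, ρ = 8550 kg/m³, cost = 56.30 $/kg
  gray cast iron: M = 16.9 MN·m per $
  alloy steel: M = 13.7 MN·m per $
  silicon nitride: M = 1.52 MN·m per $
  nylon: M = 0.557 MN·m per $
  polycarbonate: M = 0.480 MN·m per $
  nickel superalloy: M = 0.427 MN·m per $
  beryllium: M = 0.388 MN·m per $
Gray cast iron ranks first.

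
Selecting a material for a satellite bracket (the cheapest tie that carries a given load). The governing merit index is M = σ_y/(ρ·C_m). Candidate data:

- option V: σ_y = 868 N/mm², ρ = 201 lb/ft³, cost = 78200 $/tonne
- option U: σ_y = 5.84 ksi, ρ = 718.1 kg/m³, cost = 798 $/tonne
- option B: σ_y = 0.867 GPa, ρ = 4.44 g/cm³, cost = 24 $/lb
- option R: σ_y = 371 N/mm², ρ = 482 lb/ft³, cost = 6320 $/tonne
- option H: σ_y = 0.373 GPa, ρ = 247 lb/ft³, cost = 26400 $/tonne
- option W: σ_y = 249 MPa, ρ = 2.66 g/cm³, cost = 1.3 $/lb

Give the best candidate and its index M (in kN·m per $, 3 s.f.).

After converting to SI:
  option V: σ_y = 868.0 MPa, ρ = 3220 kg/m³, cost = 78.20 $/kg
  option U: σ_y = 40.27 MPa, ρ = 718.1 kg/m³, cost = 0.7980 $/kg
  option B: σ_y = 867.0 MPa, ρ = 4440 kg/m³, cost = 52.91 $/kg
  option R: σ_y = 371.0 MPa, ρ = 7721 kg/m³, cost = 6.320 $/kg
  option H: σ_y = 373.0 MPa, ρ = 3957 kg/m³, cost = 26.40 $/kg
  option W: σ_y = 249.0 MPa, ρ = 2660 kg/m³, cost = 2.866 $/kg
  option U: M = 70.3 kN·m per $
  option W: M = 32.7 kN·m per $
  option R: M = 7.60 kN·m per $
  option B: M = 3.69 kN·m per $
  option H: M = 3.57 kN·m per $
  option V: M = 3.45 kN·m per $
The maximum is for option U.

option U, M = 70.3 kN·m per $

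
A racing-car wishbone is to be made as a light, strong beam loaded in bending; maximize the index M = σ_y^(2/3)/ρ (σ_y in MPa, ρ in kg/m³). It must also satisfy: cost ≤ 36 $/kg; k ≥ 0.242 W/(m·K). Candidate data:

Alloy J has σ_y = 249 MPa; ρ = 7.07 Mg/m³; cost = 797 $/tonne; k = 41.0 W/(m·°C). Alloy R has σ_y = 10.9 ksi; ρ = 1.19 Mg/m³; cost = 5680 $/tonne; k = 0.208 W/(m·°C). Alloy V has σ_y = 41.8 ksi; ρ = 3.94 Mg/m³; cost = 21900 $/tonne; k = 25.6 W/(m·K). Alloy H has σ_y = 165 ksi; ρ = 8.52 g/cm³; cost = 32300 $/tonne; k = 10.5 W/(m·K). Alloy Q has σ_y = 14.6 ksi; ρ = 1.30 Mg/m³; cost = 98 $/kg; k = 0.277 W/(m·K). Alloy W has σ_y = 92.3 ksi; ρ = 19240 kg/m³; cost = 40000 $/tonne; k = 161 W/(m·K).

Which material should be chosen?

Screen on constraints: cost ≤ 36 $/kg; k ≥ 0.242 W/(m·K). Survivors: alloy J, alloy V, alloy H.
After converting to SI:
  alloy J: σ_y = 249.0 MPa, ρ = 7070 kg/m³
  alloy V: σ_y = 288.2 MPa, ρ = 3940 kg/m³
  alloy H: σ_y = 1138 MPa, ρ = 8520 kg/m³
  alloy H: M = 12.8×10⁻³
  alloy V: M = 11.1×10⁻³
  alloy J: M = 5.60×10⁻³
Highest index: alloy H.

alloy H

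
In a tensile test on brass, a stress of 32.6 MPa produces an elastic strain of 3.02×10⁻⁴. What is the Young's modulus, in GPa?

108 GPa

E = σ/ε = 32.6 MPa / 3.02×10⁻⁴ = 107900 MPa = 108 GPa.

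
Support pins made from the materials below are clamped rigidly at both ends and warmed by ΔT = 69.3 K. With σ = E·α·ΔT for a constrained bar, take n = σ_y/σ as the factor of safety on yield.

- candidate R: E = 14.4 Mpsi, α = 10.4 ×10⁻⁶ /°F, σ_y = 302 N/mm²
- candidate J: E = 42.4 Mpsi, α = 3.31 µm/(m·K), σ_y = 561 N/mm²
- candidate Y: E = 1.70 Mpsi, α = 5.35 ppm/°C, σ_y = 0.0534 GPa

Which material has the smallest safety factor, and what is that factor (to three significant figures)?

candidate R, n = 2.34

Converting E to GPa, α to ×10⁻⁶/K, σ_y to MPa, then σ and n for each:
  candidate R: E = 99.28, α = 18.7, σ_y = 302.0 → σ = 129 MPa, n = 2.34
  candidate J: E = 292.3, α = 3.31, σ_y = 561.0 → σ = 67.1 MPa, n = 8.37
  candidate Y: E = 11.72, α = 5.35, σ_y = 53.40 → σ = 4.35 MPa, n = 12.3
Candidate R has the lowest safety factor, n = 2.34.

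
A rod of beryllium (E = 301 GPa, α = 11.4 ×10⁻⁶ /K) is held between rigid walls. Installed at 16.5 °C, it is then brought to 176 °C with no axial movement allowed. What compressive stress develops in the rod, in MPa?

547 MPa

ΔT = 159.5 K. Constrained thermal stress σ = E·α·ΔT = 301.0×10³ MPa × 11.4×10⁻⁶ × 159.5 = 547 MPa (compressive).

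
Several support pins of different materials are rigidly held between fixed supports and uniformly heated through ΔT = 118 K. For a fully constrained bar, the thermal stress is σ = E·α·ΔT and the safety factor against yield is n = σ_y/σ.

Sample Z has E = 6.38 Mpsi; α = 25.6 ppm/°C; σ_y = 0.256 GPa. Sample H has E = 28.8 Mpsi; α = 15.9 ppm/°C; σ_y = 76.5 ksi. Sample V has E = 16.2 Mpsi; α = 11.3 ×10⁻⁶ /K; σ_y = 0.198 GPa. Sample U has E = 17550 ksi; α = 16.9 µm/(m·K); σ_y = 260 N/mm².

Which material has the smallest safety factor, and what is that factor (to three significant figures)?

sample U, n = 1.08

In consistent units (E in GPa, α in ×10⁻⁶/K, σ_y in MPa):
  sample Z: E = 43.99, α = 25.6, σ_y = 256.0 → σ = 133 MPa, n = 1.93
  sample H: E = 198.6, α = 15.9, σ_y = 527.4 → σ = 373 MPa, n = 1.42
  sample V: E = 111.7, α = 11.3, σ_y = 198.0 → σ = 149 MPa, n = 1.33
  sample U: E = 121.0, α = 16.9, σ_y = 260.0 → σ = 241 MPa, n = 1.08
The minimum is sample U at n = 1.08.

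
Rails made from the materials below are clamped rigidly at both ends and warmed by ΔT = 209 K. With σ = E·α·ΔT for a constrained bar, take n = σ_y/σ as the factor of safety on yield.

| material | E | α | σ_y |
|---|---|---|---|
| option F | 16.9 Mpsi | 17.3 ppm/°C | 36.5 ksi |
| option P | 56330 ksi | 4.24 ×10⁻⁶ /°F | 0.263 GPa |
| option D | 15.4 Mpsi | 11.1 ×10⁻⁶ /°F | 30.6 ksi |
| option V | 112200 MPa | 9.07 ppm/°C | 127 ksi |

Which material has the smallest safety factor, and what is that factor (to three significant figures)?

Per material, after unit conversion:
  option F: E = 116.5, α = 17.3, σ_y = 251.7 → σ = 421 MPa, n = 0.597
  option P: E = 388.4, α = 7.63, σ_y = 263.0 → σ = 620 MPa, n = 0.425
  option D: E = 106.2, α = 20.0, σ_y = 211.0 → σ = 443 MPa, n = 0.476
  option V: E = 112.2, α = 9.07, σ_y = 875.6 → σ = 213 MPa, n = 4.12
The minimum is option P at n = 0.425.

option P, n = 0.425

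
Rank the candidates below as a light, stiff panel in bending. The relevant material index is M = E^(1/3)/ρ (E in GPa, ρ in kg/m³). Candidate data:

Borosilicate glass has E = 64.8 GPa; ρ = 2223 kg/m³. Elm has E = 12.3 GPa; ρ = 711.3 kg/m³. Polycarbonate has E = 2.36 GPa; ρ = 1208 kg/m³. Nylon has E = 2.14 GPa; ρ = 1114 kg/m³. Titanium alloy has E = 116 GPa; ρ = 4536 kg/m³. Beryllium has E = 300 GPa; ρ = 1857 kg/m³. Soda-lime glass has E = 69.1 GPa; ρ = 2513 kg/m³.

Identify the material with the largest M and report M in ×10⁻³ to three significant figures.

Per-candidate index values:
  beryllium: M = 3.60×10⁻³
  elm: M = 3.25×10⁻³
  borosilicate glass: M = 1.81×10⁻³
  soda-lime glass: M = 1.63×10⁻³
  nylon: M = 1.16×10⁻³
  polycarbonate: M = 1.10×10⁻³
  titanium alloy: M = 1.08×10⁻³
Beryllium has the largest M.

beryllium, M = 3.60×10⁻³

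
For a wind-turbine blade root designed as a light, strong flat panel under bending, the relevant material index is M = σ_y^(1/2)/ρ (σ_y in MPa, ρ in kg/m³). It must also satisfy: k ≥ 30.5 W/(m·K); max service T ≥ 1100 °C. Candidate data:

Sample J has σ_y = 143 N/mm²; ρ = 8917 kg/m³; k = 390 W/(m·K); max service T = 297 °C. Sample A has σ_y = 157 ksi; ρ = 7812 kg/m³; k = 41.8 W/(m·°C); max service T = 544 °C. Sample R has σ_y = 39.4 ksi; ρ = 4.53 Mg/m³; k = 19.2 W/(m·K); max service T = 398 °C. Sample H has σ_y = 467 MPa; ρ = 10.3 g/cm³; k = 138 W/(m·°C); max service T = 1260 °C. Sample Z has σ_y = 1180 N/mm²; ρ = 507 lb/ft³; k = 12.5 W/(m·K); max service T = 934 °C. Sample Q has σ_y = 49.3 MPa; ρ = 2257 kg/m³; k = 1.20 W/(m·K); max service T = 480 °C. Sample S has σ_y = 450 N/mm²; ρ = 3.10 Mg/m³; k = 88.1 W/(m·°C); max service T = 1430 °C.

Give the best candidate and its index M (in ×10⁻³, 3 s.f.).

Screen on constraints: k ≥ 30.5 W/(m·K); max service T ≥ 1100 °C. Survivors: sample H, sample S.
After converting to SI:
  sample H: σ_y = 467.0 MPa, ρ = 10300 kg/m³
  sample S: σ_y = 450.0 MPa, ρ = 3100 kg/m³
  sample S: M = 6.84×10⁻³
  sample H: M = 2.10×10⁻³
Sample S ranks first.

sample S, M = 6.84×10⁻³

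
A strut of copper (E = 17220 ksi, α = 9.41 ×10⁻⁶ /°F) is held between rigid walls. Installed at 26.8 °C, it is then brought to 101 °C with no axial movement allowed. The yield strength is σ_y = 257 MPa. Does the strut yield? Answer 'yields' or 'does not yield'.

E = 17220 ksi = 118.7 GPa.
α = 9.41×10⁻⁶/°F × 9/5 = 16.9×10⁻⁶/K.
ΔT = 74.20 K. Constrained thermal stress σ = E·α·ΔT = 118.7×10³ MPa × 16.9×10⁻⁶ × 74.20 = 149 MPa (compressive).
Compare to σ_y = 257 MPa: σ < σ_y, so it does not yield.

does not yield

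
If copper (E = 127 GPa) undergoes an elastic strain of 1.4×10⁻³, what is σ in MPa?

σ = E·ε = 127000 MPa × 1.4×10⁻³ = 178 MPa.

178 MPa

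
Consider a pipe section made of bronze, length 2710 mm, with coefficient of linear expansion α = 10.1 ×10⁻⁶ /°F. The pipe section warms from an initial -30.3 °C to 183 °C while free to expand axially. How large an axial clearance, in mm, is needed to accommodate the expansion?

10.5 mm

Convert α: 10.1×10⁻⁶/°F × (9/5) = 18.2×10⁻⁶/K.
ΔT = 183 − (-30.3) = 213.3 K.
ΔL = α·L₀·ΔT = 18.2×10⁻⁶ × 2710 mm × 213.3 K = 10.5 mm.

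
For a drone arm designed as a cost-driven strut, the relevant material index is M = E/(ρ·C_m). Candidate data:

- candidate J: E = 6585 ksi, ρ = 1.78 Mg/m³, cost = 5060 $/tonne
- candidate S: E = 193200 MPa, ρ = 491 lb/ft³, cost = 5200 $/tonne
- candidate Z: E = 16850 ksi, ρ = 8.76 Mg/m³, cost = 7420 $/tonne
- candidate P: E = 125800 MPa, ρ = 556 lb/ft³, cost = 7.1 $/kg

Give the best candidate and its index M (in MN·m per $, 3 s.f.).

candidate J, M = 5.04 MN·m per $

Putting every candidate on a common basis:
  candidate J: E = 45.40 GPa, ρ = 1780 kg/m³, cost = 5.060 $/kg
  candidate S: E = 193.2 GPa, ρ = 7865 kg/m³, cost = 5.200 $/kg
  candidate Z: E = 116.2 GPa, ρ = 8760 kg/m³, cost = 7.420 $/kg
  candidate P: E = 125.8 GPa, ρ = 8906 kg/m³, cost = 7.100 $/kg
  candidate J: M = 5.04 MN·m per $
  candidate S: M = 4.72 MN·m per $
  candidate P: M = 1.99 MN·m per $
  candidate Z: M = 1.79 MN·m per $
Highest index: candidate J.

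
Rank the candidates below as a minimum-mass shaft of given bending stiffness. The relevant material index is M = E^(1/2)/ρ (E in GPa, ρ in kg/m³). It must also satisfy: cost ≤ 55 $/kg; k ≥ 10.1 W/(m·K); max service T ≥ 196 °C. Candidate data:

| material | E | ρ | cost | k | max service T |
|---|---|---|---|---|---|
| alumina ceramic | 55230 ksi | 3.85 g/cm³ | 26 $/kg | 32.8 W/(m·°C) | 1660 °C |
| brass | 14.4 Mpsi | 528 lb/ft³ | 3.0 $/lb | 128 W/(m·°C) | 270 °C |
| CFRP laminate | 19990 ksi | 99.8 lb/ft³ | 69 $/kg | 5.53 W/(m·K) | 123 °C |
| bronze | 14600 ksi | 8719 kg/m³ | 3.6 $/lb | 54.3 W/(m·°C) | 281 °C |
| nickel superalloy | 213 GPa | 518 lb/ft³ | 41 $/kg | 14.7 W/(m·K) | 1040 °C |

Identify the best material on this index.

Screen on constraints: cost ≤ 55 $/kg; k ≥ 10.1 W/(m·K); max service T ≥ 196 °C. Survivors: alumina ceramic, brass, bronze, nickel superalloy.
Convert each candidate to consistent units, then evaluate M:
  alumina ceramic: E = 380.8 GPa, ρ = 3850 kg/m³
  brass: E = 99.28 GPa, ρ = 8458 kg/m³
  bronze: E = 100.7 GPa, ρ = 8719 kg/m³
  nickel superalloy: E = 213.0 GPa, ρ = 8298 kg/m³
  alumina ceramic: M = 5.07×10⁻³
  nickel superalloy: M = 1.76×10⁻³
  brass: M = 1.18×10⁻³
  bronze: M = 1.15×10⁻³
Alumina ceramic has the largest M.

alumina ceramic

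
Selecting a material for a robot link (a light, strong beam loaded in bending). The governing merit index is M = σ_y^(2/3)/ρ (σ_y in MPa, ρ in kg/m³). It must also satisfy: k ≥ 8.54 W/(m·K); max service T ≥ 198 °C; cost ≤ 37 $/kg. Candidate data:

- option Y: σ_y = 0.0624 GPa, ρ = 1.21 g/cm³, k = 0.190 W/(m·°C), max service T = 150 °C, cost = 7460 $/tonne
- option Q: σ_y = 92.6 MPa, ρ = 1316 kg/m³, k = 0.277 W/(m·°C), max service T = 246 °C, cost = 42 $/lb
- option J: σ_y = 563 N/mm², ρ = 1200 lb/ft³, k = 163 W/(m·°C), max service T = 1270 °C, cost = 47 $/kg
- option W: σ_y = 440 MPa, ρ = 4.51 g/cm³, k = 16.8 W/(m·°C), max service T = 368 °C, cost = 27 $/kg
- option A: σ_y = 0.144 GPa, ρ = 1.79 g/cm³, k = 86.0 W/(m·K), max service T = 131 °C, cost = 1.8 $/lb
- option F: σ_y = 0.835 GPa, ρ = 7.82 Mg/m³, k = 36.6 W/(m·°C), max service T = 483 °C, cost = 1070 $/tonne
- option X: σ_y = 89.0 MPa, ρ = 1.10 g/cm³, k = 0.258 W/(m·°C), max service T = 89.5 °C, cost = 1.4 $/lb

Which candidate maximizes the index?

option W

Screen on constraints: k ≥ 8.54 W/(m·K); max service T ≥ 198 °C; cost ≤ 37 $/kg. Survivors: option W, option F.
In SI units:
  option W: σ_y = 440.0 MPa, ρ = 4510 kg/m³
  option F: σ_y = 835.0 MPa, ρ = 7820 kg/m³
  option W: M = 12.8×10⁻³
  option F: M = 11.3×10⁻³
Option W has the largest M.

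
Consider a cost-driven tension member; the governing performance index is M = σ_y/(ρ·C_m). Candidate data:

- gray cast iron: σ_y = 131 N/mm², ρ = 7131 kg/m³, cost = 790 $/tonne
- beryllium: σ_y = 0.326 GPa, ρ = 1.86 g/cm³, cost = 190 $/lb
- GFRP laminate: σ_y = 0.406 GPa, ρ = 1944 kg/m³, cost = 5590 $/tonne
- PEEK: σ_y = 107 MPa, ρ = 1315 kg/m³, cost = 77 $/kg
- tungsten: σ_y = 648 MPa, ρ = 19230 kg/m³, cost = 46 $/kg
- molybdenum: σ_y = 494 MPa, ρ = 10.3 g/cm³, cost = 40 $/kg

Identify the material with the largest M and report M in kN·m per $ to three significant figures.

GFRP laminate, M = 37.4 kN·m per $

After converting to SI:
  gray cast iron: σ_y = 131.0 MPa, ρ = 7131 kg/m³, cost = 0.7900 $/kg
  beryllium: σ_y = 326.0 MPa, ρ = 1860 kg/m³, cost = 418.9 $/kg
  GFRP laminate: σ_y = 406.0 MPa, ρ = 1944 kg/m³, cost = 5.590 $/kg
  PEEK: σ_y = 107.0 MPa, ρ = 1315 kg/m³, cost = 77.00 $/kg
  tungsten: σ_y = 648.0 MPa, ρ = 19230 kg/m³, cost = 46.00 $/kg
  molybdenum: σ_y = 494.0 MPa, ρ = 10300 kg/m³, cost = 40.00 $/kg
  GFRP laminate: M = 37.4 kN·m per $
  gray cast iron: M = 23.3 kN·m per $
  molybdenum: M = 1.20 kN·m per $
  PEEK: M = 1.06 kN·m per $
  tungsten: M = 0.733 kN·m per $
  beryllium: M = 0.418 kN·m per $
Highest index: GFRP laminate.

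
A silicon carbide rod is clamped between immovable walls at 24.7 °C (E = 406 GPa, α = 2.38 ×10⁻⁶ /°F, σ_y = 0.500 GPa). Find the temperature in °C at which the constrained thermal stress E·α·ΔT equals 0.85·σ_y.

269 °C

α = 2.38×10⁻⁶/°F × 9/5 = 4.28×10⁻⁶/K.
σ_y = 0.500 GPa = 500.0 MPa.
E·α·ΔT = 425.0 MPa ⇒ ΔT = 425.0 / (406.0×10³ × 4.28×10⁻⁶) = 244.4 K.
T = 24.7 + 244.4 = 269.1 °C.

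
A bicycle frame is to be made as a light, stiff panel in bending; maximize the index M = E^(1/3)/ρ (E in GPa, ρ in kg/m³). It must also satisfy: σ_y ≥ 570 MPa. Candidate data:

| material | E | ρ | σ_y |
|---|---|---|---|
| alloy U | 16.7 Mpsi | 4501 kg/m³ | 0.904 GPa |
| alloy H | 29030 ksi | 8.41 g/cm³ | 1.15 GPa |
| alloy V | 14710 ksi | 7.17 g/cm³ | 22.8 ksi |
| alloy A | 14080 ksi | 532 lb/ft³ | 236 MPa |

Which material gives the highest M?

alloy U

Screen on constraints: σ_y ≥ 570 MPa. Survivors: alloy U, alloy H.
In SI units:
  alloy U: E = 115.1 GPa, ρ = 4501 kg/m³
  alloy H: E = 200.2 GPa, ρ = 8410 kg/m³
  alloy U: M = 1.08×10⁻³
  alloy H: M = 0.696×10⁻³
The maximum is for alloy U.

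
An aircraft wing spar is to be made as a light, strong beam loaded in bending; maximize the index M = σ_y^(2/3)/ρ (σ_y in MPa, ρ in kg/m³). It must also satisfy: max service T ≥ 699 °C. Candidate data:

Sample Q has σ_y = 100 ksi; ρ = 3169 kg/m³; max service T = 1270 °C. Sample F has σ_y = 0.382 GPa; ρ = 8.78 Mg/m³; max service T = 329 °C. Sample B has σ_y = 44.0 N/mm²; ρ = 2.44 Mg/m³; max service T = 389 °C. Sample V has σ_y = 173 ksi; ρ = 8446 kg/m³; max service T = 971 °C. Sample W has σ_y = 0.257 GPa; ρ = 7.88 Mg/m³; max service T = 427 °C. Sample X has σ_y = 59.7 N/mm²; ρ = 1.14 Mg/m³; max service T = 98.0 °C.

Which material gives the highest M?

sample Q

Screen on constraints: max service T ≥ 699 °C. Survivors: sample Q, sample V.
Convert each candidate to consistent units, then evaluate M:
  sample Q: σ_y = 689.5 MPa, ρ = 3169 kg/m³
  sample V: σ_y = 1193 MPa, ρ = 8446 kg/m³
  sample Q: M = 24.6×10⁻³
  sample V: M = 13.3×10⁻³
Sample Q ranks first.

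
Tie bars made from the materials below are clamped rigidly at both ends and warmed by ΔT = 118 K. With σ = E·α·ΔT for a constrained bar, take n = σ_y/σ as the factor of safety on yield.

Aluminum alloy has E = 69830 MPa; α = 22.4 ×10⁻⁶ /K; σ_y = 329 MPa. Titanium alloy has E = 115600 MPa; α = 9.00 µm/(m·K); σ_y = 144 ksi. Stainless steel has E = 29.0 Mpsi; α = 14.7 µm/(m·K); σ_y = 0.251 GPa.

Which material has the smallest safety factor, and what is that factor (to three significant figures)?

With everything in SI (GPa, ×10⁻⁶/K, MPa):
  aluminum alloy: E = 69.83, α = 22.4, σ_y = 329.0 → σ = 185 MPa, n = 1.78
  titanium alloy: E = 115.6, α = 9.00, σ_y = 992.8 → σ = 123 MPa, n = 8.09
  stainless steel: E = 199.9, α = 14.7, σ_y = 251.0 → σ = 347 MPa, n = 0.724
The minimum is stainless steel at n = 0.724.

stainless steel, n = 0.724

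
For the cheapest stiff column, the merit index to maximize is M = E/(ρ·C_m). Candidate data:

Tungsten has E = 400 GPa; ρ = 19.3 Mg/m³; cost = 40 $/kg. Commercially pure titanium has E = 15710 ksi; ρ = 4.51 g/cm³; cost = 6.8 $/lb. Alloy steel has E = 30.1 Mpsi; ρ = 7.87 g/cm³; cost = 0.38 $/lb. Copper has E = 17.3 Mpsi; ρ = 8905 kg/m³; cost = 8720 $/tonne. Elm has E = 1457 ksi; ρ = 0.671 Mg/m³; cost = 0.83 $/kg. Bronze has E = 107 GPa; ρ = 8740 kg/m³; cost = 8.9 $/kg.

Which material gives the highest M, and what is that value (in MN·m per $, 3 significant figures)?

alloy steel, M = 31.5 MN·m per $

Putting every candidate on a common basis:
  tungsten: E = 400.0 GPa, ρ = 19300 kg/m³, cost = 40.00 $/kg
  commercially pure titanium: E = 108.3 GPa, ρ = 4510 kg/m³, cost = 14.99 $/kg
  alloy steel: E = 207.5 GPa, ρ = 7870 kg/m³, cost = 0.8377 $/kg
  copper: E = 119.3 GPa, ρ = 8905 kg/m³, cost = 8.720 $/kg
  elm: E = 10.05 GPa, ρ = 671.0 kg/m³, cost = 0.8300 $/kg
  bronze: E = 107.0 GPa, ρ = 8740 kg/m³, cost = 8.900 $/kg
  alloy steel: M = 31.5 MN·m per $
  elm: M = 18.0 MN·m per $
  commercially pure titanium: M = 1.60 MN·m per $
  copper: M = 1.54 MN·m per $
  bronze: M = 1.38 MN·m per $
  tungsten: M = 0.518 MN·m per $
Alloy steel ranks first.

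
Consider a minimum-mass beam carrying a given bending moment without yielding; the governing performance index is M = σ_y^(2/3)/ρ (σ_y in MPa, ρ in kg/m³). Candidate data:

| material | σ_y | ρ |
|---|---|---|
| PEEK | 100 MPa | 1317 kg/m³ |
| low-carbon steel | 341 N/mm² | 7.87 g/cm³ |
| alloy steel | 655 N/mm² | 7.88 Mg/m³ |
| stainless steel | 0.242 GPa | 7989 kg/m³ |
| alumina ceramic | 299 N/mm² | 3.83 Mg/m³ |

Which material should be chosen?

In SI units:
  PEEK: σ_y = 100.0 MPa, ρ = 1317 kg/m³
  low-carbon steel: σ_y = 341.0 MPa, ρ = 7870 kg/m³
  alloy steel: σ_y = 655.0 MPa, ρ = 7880 kg/m³
  stainless steel: σ_y = 242.0 MPa, ρ = 7989 kg/m³
  alumina ceramic: σ_y = 299.0 MPa, ρ = 3830 kg/m³
  PEEK: M = 16.4×10⁻³
  alumina ceramic: M = 11.7×10⁻³
  alloy steel: M = 9.57×10⁻³
  low-carbon steel: M = 6.20×10⁻³
  stainless steel: M = 4.86×10⁻³
The maximum is for PEEK.

PEEK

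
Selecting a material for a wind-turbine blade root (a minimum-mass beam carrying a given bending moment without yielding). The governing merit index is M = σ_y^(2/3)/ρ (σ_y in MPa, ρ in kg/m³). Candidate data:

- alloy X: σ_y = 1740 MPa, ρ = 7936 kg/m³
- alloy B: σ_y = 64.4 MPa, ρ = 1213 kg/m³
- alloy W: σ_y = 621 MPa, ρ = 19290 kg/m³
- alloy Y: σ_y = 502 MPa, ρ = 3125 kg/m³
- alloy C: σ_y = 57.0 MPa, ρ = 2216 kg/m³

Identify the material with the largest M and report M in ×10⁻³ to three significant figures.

alloy Y, M = 20.2×10⁻³

Computing M directly (units already consistent):
  alloy Y: M = 20.2×10⁻³
  alloy X: M = 18.2×10⁻³
  alloy B: M = 13.2×10⁻³
  alloy C: M = 6.68×10⁻³
  alloy W: M = 3.77×10⁻³
The maximum is for alloy Y.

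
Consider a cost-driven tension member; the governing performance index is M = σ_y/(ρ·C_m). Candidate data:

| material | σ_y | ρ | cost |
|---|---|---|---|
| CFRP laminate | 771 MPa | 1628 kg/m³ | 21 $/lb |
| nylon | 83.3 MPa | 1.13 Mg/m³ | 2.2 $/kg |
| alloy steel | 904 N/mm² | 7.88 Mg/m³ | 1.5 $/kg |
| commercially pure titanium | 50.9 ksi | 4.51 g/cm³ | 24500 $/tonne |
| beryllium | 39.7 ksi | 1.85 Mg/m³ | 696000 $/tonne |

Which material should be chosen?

Normalizing units and computing the index:
  CFRP laminate: σ_y = 771.0 MPa, ρ = 1628 kg/m³, cost = 46.30 $/kg
  nylon: σ_y = 83.30 MPa, ρ = 1130 kg/m³, cost = 2.200 $/kg
  alloy steel: σ_y = 904.0 MPa, ρ = 7880 kg/m³, cost = 1.500 $/kg
  commercially pure titanium: σ_y = 350.9 MPa, ρ = 4510 kg/m³, cost = 24.50 $/kg
  beryllium: σ_y = 273.7 MPa, ρ = 1850 kg/m³, cost = 696.0 $/kg
  alloy steel: M = 76.5 kN·m per $
  nylon: M = 33.5 kN·m per $
  CFRP laminate: M = 10.2 kN·m per $
  commercially pure titanium: M = 3.18 kN·m per $
  beryllium: M = 0.213 kN·m per $
Alloy steel has the largest M.

alloy steel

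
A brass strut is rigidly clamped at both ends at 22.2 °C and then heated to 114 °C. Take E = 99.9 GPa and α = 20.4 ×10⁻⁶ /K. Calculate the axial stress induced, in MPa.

ΔT = 91.80 K. Constrained thermal stress σ = E·α·ΔT = 99.90×10³ MPa × 20.4×10⁻⁶ × 91.80 = 187 MPa (compressive).

187 MPa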